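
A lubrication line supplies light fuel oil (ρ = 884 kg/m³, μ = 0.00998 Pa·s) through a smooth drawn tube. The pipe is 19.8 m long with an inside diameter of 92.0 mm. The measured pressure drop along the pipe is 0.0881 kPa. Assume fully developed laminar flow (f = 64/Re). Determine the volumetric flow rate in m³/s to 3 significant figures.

For laminar flow, f = 64/Re with Re = ρVD/μ, so Darcy-Weisbach reduces to ΔP = 32μLV/D². Solving for V: V = ΔP·D²/(32μL) = 88.1·(0.092)²/(32·0.00998·19.8) = 0.1179 m/s.
Check: Re = ρVD/μ = 884·0.1179·0.092/0.00998 = 961 < 2300, so the laminar assumption holds.
Q = V·A = 0.1179·(π/4·0.092²) = 0.0007839 m³/s = 7.84×10^-4 m³/s.

Q ≈ 7.84×10^-4 m³/s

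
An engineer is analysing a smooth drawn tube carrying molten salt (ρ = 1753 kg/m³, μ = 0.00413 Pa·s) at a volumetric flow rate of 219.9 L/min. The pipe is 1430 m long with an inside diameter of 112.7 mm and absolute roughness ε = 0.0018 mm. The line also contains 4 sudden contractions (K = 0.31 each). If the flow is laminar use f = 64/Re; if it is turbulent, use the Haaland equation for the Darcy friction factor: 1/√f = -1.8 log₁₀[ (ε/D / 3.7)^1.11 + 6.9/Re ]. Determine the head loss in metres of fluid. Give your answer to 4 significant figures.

h_f ≈ 2.333 m

Q = 219.9 L/min = 219.9/60000 = 0.003665 m³/s.
Cross-sectional area A = πD²/4 = π(0.1127)²/4 = 0.009976 m²; mean velocity V = Q/A = 0.003665/0.009976 = 0.3674 m/s.
Reynolds number Re = ρVD/μ = 1753 · 0.3674 · 0.1127 / 0.00413 = 1.757e+04.
Re > 4000 → turbulent. Relative roughness ε/D = 1.8e-06/0.1127 = 1.6e-05. Haaland: 1/√f = -1.8 log₁₀[(1.6e-05/3.7)^1.11 + 6.9/1.757e+04] = -1.8 log₁₀[1.11e-06 + 0.000393] = 6.129, so f = 0.02662.
Total minor-loss coefficient ΣK = 4·0.31 = 1.24.
ΔP = [f·L/D + ΣK]·(ρV²/2) = [0.02662·1430/0.1127 + 1.24]·(1753·0.3674²/2) = [337.8 + 1.24]·118.3 = 4.011e+04 Pa.
Head loss h_f = ΔP/(ρg) = 4.011e+04/(1753·9.81) = 2.333 m.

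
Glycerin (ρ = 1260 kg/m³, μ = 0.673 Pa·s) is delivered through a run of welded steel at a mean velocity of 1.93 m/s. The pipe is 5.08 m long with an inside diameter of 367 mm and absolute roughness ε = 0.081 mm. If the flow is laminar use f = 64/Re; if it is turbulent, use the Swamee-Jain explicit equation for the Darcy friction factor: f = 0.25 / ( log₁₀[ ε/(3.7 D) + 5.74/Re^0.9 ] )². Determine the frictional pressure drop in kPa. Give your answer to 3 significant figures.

ΔP ≈ 1.57 kPa

Reynolds number Re = ρVD/μ = 1260 · 1.93 · 0.367 / 0.673 = 1326.
Re < 2300 → laminar flow, so f = 64/Re = 64/1326 = 0.04826 (the turbulent correlation is not needed).
Darcy-Weisbach: ΔP = f(L/D)(ρV²/2) = 0.04826·(5.08/0.367)·(1260·1.93²/2) = 0.04826·13.84·2347 = 1568 Pa.
ΔP = 1568 Pa = 1.57 kPa.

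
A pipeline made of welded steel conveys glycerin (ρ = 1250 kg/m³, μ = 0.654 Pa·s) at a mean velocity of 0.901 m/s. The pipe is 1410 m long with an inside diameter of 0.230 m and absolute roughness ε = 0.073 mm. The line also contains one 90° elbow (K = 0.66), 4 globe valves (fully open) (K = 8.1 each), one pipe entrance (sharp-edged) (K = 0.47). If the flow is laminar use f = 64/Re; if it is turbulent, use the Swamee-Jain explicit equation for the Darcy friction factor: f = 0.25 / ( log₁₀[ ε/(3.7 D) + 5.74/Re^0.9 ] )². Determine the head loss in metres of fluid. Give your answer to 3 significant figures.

Reynolds number Re = ρVD/μ = 1250 · 0.901 · 0.23 / 0.654 = 396.1.
Re < 2300 → laminar flow, so f = 64/Re = 64/396.1 = 0.1616 (the turbulent correlation is not needed).
Total minor-loss coefficient ΣK = 1·0.66 + 4·8.1 + 1·0.47 = 33.5.
ΔP = [f·L/D + ΣK]·(ρV²/2) = [0.1616·1410/0.23 + 33.5]·(1250·0.901²/2) = [990.6 + 33.5]·507.4 = 5.196e+05 Pa.
Head loss h_f = ΔP/(ρg) = 5.196e+05/(1250·9.81) = 42.4 m.

h_f ≈ 42.4 m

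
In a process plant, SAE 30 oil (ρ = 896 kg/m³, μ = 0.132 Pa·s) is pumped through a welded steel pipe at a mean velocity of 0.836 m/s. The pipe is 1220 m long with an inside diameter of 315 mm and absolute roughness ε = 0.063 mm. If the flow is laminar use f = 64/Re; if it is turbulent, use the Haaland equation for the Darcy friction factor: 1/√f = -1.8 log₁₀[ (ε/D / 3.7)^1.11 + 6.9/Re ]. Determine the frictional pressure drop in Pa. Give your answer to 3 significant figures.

ΔP ≈ 43400 Pa

Reynolds number Re = ρVD/μ = 896 · 0.836 · 0.315 / 0.132 = 1788.
Re < 2300 → laminar flow, so f = 64/Re = 64/1788 = 0.0358 (the turbulent correlation is not needed).
Darcy-Weisbach: ΔP = f(L/D)(ρV²/2) = 0.0358·(1220/0.315)·(896·0.836²/2) = 0.0358·3873·313.1 = 4.342e+04 Pa.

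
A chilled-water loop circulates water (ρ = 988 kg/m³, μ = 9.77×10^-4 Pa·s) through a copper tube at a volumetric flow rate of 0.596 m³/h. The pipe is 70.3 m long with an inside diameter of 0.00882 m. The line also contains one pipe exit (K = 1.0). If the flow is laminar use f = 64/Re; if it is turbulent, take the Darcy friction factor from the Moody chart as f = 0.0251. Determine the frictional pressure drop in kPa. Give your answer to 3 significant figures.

Q = 0.596 m³/h = 0.596/3600 = 0.0001656 m³/s.
Cross-sectional area A = πD²/4 = π(0.00882)²/4 = 6.11e-05 m²; mean velocity V = Q/A = 0.0001656/6.11e-05 = 2.71 m/s.
Reynolds number Re = ρVD/μ = 988 · 2.71 · 0.00882 / 0.000977 = 2.417e+04.
Re > 4000 → turbulent; use the Moody-chart value f = 0.0251.
Total minor-loss coefficient ΣK = 1·1 = 1.
ΔP = [f·L/D + ΣK]·(ρV²/2) = [0.0251·70.3/0.00882 + 1]·(988·2.71²/2) = [200.1 + 1]·3627 = 7.293e+05 Pa.
ΔP = 7.293e+05 Pa = 729 kPa.

ΔP ≈ 729 kPa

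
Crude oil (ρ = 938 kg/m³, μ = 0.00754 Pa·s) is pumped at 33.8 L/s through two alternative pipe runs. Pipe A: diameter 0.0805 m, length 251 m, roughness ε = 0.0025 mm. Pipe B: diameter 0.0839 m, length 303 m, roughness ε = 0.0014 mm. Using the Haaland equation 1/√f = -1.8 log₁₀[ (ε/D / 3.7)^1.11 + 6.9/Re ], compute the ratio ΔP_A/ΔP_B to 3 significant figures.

ΔP_A/ΔP_B ≈ 1.01

Pipe A: V = Q/A = 0.0338/0.00509 = 6.641 m/s; Re = 6.651e+04; ε/D = 3.11e-05; Haaland → f = 0.01954; ΔP_A = f(L/D)(ρV²/2) = 1.26e+06 Pa.
Pipe B: V = Q/A = 0.0338/0.005529 = 6.114 m/s; Re = 6.381e+04; ε/D = 1.67e-05; Haaland → f = 0.01967; ΔP_B = f(L/D)(ρV²/2) = 1.245e+06 Pa.
ΔP_A/ΔP_B = 1.26e+06/1.245e+06 = 1.01.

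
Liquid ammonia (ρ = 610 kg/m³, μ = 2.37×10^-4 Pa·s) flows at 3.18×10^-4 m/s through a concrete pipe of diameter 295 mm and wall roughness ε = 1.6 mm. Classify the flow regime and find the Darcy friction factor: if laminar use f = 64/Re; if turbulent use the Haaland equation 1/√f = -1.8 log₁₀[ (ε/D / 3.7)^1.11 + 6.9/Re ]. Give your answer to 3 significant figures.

f ≈ 0.265

Re = ρVD/μ = 610·0.000318·0.295/0.000237 = 241.5.
Re < 2300 → laminar, so f = 64/Re = 0.2651 (roughness is irrelevant in laminar flow).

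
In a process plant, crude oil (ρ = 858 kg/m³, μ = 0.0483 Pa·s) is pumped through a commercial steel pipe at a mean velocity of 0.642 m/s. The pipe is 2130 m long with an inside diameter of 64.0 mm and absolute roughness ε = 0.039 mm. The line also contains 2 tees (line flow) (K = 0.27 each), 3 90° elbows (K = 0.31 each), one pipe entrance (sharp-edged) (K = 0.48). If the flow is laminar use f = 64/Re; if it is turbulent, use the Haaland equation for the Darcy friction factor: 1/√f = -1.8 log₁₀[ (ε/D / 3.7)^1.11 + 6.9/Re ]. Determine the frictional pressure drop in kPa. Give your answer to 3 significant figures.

Reynolds number Re = ρVD/μ = 858 · 0.642 · 0.064 / 0.0483 = 729.9.
Re < 2300 → laminar flow, so f = 64/Re = 64/729.9 = 0.08768 (the turbulent correlation is not needed).
Total minor-loss coefficient ΣK = 2·0.27 + 3·0.31 + 1·0.48 = 1.95.
ΔP = [f·L/D + ΣK]·(ρV²/2) = [0.08768·2130/0.064 + 1.95]·(858·0.642²/2) = [2918 + 1.95]·176.8 = 5.163e+05 Pa.
ΔP = 5.163e+05 Pa = 516 kPa.

ΔP ≈ 516 kPa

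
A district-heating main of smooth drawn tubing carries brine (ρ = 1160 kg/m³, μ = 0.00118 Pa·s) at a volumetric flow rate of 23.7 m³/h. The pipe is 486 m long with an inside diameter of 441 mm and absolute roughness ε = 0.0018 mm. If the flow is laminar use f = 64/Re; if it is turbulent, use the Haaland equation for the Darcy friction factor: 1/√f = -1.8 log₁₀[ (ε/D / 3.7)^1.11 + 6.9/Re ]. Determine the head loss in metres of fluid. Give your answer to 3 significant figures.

Q = 23.7 m³/h = 23.7/3600 = 0.006583 m³/s.
Cross-sectional area A = πD²/4 = π(0.441)²/4 = 0.1527 m²; mean velocity V = Q/A = 0.006583/0.1527 = 0.0431 m/s.
Reynolds number Re = ρVD/μ = 1160 · 0.0431 · 0.441 / 0.00118 = 1.869e+04.
Re > 4000 → turbulent. Relative roughness ε/D = 1.8e-06/0.441 = 4.08e-06. Haaland: 1/√f = -1.8 log₁₀[(4.08e-06/3.7)^1.11 + 6.9/1.869e+04] = -1.8 log₁₀[2.44e-07 + 0.000369] = 6.178, so f = 0.0262.
Darcy-Weisbach: ΔP = f(L/D)(ρV²/2) = 0.0262·(486/0.441)·(1160·0.0431²/2) = 0.0262·1102·1.077 = 31.11 Pa.
Head loss h_f = ΔP/(ρg) = 31.11/(1160·9.81) = 0.00273 m.

h_f ≈ 0.00273 m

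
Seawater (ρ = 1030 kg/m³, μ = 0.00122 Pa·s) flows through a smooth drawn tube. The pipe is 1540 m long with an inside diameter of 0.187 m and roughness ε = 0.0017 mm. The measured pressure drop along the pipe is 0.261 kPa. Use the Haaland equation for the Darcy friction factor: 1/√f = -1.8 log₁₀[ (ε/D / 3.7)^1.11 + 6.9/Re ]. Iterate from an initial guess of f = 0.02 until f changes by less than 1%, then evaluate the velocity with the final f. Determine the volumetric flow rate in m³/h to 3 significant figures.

Q ≈ 4.17 m³/h

Rearranging Darcy-Weisbach: V = √(2·ΔP·D/(f·L·ρ)). With ε/D = 1.7e-06/0.187 = 9.09e-06, iterate starting from f = 0.02:
  f = 0.02 → V = √(2·261·0.187/(0.02·1540·1030)) = 0.05547 m/s; Re = ρVD/μ = 8758; f → 0.03205
  f = 0.03205 → V = 0.04382 m/s; Re = 6918; f → 0.03427
  f = 0.03427 → V = 0.04237 m/s; Re = 6690; f → 0.03461
Converged (Δf/f < 1%). With the final f = 0.03461: V = √(2·261·0.187/(0.03461·1540·1030)) = 0.04217 m/s.
Q = V·A = 0.04217·(π/4·0.187²) = 0.001158 m³/s = 4.17 m³/h.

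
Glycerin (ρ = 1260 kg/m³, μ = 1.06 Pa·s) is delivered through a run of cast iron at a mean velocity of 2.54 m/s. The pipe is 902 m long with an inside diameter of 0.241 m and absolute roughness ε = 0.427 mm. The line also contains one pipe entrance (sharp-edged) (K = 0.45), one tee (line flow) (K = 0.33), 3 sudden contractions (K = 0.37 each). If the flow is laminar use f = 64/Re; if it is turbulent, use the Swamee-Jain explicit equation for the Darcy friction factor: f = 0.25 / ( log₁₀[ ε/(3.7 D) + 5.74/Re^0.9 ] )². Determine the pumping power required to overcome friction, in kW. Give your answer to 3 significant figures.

P ≈ 156 kW

Reynolds number Re = ρVD/μ = 1260 · 2.54 · 0.241 / 1.06 = 727.6.
Re < 2300 → laminar flow, so f = 64/Re = 64/727.6 = 0.08796 (the turbulent correlation is not needed).
Total minor-loss coefficient ΣK = 1·0.45 + 1·0.33 + 3·0.37 = 1.89.
ΔP = [f·L/D + ΣK]·(ρV²/2) = [0.08796·902/0.241 + 1.89]·(1260·2.54²/2) = [329.2 + 1.89]·4065 = 1.346e+06 Pa.
Q = V·A = 2.54·0.04562 = 0.1159 m³/s.
Pumping power P = QΔP = 0.1159·1.346e+06 = 155900 W = 156 kW.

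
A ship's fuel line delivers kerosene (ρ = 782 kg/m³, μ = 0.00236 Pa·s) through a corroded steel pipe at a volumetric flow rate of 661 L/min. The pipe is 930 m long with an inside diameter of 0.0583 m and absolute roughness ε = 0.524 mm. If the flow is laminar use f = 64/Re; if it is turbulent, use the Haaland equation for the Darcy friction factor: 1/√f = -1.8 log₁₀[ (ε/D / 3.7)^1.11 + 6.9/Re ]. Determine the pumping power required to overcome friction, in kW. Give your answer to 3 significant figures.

Q = 661 L/min = 661/60000 = 0.01102 m³/s.
Cross-sectional area A = πD²/4 = π(0.0583)²/4 = 0.002669 m²; mean velocity V = Q/A = 0.01102/0.002669 = 4.127 m/s.
Reynolds number Re = ρVD/μ = 782 · 4.127 · 0.0583 / 0.00236 = 7.972e+04.
Re > 4000 → turbulent. Relative roughness ε/D = 0.000524/0.0583 = 0.00899. Haaland: 1/√f = -1.8 log₁₀[(0.00899/3.7)^1.11 + 6.9/7.972e+04] = -1.8 log₁₀[0.00125 + 8.65e-05] = 5.172, so f = 0.03739.
Darcy-Weisbach: ΔP = f(L/D)(ρV²/2) = 0.03739·(930/0.0583)·(782·4.127²/2) = 0.03739·1.595e+04·6659 = 3.972e+06 Pa.
Pumping power P = QΔP = 0.01102·3.972e+06 = 43760 W = 43.8 kW.

P ≈ 43.8 kW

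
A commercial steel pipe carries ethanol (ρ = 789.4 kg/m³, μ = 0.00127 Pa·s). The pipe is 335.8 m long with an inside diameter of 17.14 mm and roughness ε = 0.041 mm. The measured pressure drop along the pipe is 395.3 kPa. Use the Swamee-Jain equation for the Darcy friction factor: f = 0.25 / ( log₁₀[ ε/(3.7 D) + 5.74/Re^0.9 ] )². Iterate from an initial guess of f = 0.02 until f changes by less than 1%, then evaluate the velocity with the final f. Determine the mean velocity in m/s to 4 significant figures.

V ≈ 1.245 m/s

Rearranging Darcy-Weisbach: V = √(2·ΔP·D/(f·L·ρ)). With ε/D = 4.1e-05/0.01714 = 0.00239, iterate starting from f = 0.02:
  f = 0.02 → V = √(2·3.953e+05·0.01714/(0.02·335.8·789.4)) = 1.599 m/s; Re = ρVD/μ = 1.703e+04; f → 0.0316
  f = 0.0316 → V = 1.272 m/s; Re = 1.355e+04; f → 0.03285
  f = 0.03285 → V = 1.247 m/s; Re = 1.329e+04; f → 0.03297
Converged (Δf/f < 1%). With the final f = 0.03297: V = √(2·3.953e+05·0.01714/(0.03297·335.8·789.4)) = 1.245 m/s.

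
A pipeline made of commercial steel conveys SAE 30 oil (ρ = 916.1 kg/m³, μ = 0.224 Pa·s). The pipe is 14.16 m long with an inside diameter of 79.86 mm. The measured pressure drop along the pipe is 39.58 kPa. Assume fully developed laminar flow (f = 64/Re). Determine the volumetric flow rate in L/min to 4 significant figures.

Q ≈ 747.4 L/min

For laminar flow, f = 64/Re with Re = ρVD/μ, so Darcy-Weisbach reduces to ΔP = 32μLV/D². Solving for V: V = ΔP·D²/(32μL) = 3.958e+04·(0.07986)²/(32·0.224·14.16) = 2.487 m/s.
Check: Re = ρVD/μ = 916.1·2.487·0.07986/0.224 = 812.3 < 2300, so the laminar assumption holds.
Q = V·A = 2.487·(π/4·0.07986²) = 0.01246 m³/s = 747.4 L/min.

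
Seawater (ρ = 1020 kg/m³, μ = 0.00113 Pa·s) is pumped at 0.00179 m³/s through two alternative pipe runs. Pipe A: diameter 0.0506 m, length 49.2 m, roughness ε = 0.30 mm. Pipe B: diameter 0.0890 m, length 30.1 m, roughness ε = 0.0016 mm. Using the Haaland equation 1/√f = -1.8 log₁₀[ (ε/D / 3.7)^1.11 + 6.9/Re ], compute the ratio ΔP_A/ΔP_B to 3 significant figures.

Pipe A: V = Q/A = 0.00179/0.002011 = 0.8901 m/s; Re = 4.066e+04; ε/D = 0.00593; Haaland → f = 0.03388; ΔP_A = f(L/D)(ρV²/2) = 1.331e+04 Pa.
Pipe B: V = Q/A = 0.00179/0.006221 = 0.2877 m/s; Re = 2.312e+04; ε/D = 1.8e-05; Haaland → f = 0.02486; ΔP_B = f(L/D)(ρV²/2) = 355.1 Pa.
ΔP_A/ΔP_B = 1.331e+04/355.1 = 37.5.

ΔP_A/ΔP_B ≈ 37.5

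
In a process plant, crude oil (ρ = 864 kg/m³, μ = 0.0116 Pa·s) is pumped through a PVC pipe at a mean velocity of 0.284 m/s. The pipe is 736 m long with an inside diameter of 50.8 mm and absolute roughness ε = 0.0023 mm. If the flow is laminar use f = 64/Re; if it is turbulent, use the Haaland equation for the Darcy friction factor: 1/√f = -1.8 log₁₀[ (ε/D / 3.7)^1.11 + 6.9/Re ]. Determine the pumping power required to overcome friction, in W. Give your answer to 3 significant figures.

Reynolds number Re = ρVD/μ = 864 · 0.284 · 0.0508 / 0.0116 = 1075.
Re < 2300 → laminar flow, so f = 64/Re = 64/1075 = 0.05956 (the turbulent correlation is not needed).
Darcy-Weisbach: ΔP = f(L/D)(ρV²/2) = 0.05956·(736/0.0508)·(864·0.284²/2) = 0.05956·1.449e+04·34.84 = 3.007e+04 Pa.
Q = V·A = 0.284·0.002027 = 0.0005756 m³/s.
Pumping power P = QΔP = 0.0005756·3.007e+04 = 17.31 W = 17.3 W.

P ≈ 17.3 W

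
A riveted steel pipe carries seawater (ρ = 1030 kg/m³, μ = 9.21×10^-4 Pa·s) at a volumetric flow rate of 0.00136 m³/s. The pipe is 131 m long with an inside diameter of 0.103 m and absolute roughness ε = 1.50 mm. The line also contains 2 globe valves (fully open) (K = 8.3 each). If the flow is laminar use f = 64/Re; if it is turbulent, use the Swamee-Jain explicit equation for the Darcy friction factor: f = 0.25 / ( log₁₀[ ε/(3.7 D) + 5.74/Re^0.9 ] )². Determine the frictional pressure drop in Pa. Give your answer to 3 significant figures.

Cross-sectional area A = πD²/4 = π(0.103)²/4 = 0.008332 m²; mean velocity V = Q/A = 0.00136/0.008332 = 0.1632 m/s.
Reynolds number Re = ρVD/μ = 1030 · 0.1632 · 0.103 / 0.000921 = 1.88e+04.
Re > 4000 → turbulent. Relative roughness ε/D = 0.0015/0.103 = 0.0146. Swamee-Jain: f = 0.25/(log₁₀[0.0146/3.7 + 5.74/1.88e+04^0.9])² = 0.25/(log₁₀[0.00394 + 0.000817])² = 0.25/(-2.323)² = 0.04633.
Total minor-loss coefficient ΣK = 2·8.3 = 16.6.
ΔP = [f·L/D + ΣK]·(ρV²/2) = [0.04633·131/0.103 + 16.6]·(1030·0.1632²/2) = [58.92 + 16.6]·13.72 = 1036 Pa.

ΔP ≈ 1040 Pa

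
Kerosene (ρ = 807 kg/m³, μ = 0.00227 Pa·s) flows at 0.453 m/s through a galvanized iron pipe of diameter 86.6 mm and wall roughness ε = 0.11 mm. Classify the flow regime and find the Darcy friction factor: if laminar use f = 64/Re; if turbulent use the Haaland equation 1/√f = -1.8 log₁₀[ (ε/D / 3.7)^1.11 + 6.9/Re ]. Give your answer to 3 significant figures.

f ≈ 0.0302

Re = ρVD/μ = 807·0.453·0.0866/0.00227 = 1.395e+04.
Re > 4000 → turbulent. ε/D = 0.00011/0.0866 = 0.00127; Haaland: 1/√f = -1.8 log₁₀[0.000143 + 0.000495] = 5.752, so f = 0.03023.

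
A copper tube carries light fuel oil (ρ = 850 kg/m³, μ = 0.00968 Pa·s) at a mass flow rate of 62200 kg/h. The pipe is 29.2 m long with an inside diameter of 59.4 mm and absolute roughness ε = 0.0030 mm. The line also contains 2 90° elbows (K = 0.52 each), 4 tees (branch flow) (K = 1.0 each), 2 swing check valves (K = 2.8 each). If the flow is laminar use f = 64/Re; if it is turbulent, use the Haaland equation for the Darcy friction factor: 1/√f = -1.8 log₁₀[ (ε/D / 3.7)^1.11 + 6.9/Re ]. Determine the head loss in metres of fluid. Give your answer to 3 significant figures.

ṁ = 62200 kg/h = 62200/3600 = 17.28 kg/s.
A = πD²/4 = π(0.0594)²/4 = 0.002771 m²; mean velocity V = ṁ/(ρA) = 17.28/(850 · 0.002771) = 7.335 m/s.
Reynolds number Re = ρVD/μ = 850 · 7.335 · 0.0594 / 0.00968 = 3.826e+04.
Re > 4000 → turbulent. Relative roughness ε/D = 3e-06/0.0594 = 5.05e-05. Haaland: 1/√f = -1.8 log₁₀[(5.05e-05/3.7)^1.11 + 6.9/3.826e+04] = -1.8 log₁₀[3.98e-06 + 0.00018] = 6.722, so f = 0.02213.
Total minor-loss coefficient ΣK = 2·0.52 + 4·1 + 2·2.8 = 10.6.
ΔP = [f·L/D + ΣK]·(ρV²/2) = [0.02213·29.2/0.0594 + 10.6]·(850·7.335²/2) = [10.88 + 10.6]·2.287e+04 = 4.921e+05 Pa.
Head loss h_f = ΔP/(ρg) = 4.921e+05/(850·9.81) = 59.0 m.

h_f ≈ 59.0 m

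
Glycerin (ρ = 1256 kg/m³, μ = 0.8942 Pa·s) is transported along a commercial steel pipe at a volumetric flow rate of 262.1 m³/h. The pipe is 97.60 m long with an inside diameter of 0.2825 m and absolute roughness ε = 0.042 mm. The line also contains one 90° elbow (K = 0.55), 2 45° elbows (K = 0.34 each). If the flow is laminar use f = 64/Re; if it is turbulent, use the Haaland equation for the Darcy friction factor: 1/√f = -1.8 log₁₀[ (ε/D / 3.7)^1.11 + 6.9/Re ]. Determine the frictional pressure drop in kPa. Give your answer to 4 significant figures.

ΔP ≈ 41.69 kPa

Q = 262.1 m³/h = 262.1/3600 = 0.07281 m³/s.
Cross-sectional area A = πD²/4 = π(0.2825)²/4 = 0.06268 m²; mean velocity V = Q/A = 0.07281/0.06268 = 1.162 m/s.
Reynolds number Re = ρVD/μ = 1256 · 1.162 · 0.2825 / 0.894 = 460.9.
Re < 2300 → laminar flow, so f = 64/Re = 64/460.9 = 0.1389 (the turbulent correlation is not needed).
Total minor-loss coefficient ΣK = 1·0.55 + 2·0.34 = 1.23.
ΔP = [f·L/D + ΣK]·(ρV²/2) = [0.1389·97.6/0.2825 + 1.23]·(1256·1.162²/2) = [47.97 + 1.23]·847.3 = 4.169e+04 Pa.
ΔP = 4.169e+04 Pa = 41.69 kPa.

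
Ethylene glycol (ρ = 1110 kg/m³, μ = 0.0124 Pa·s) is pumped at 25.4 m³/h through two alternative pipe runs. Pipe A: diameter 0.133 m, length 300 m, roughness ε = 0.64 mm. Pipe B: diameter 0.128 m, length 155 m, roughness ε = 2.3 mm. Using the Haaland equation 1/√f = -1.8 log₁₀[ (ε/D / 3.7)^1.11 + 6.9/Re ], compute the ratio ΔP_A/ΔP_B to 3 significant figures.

ΔP_A/ΔP_B ≈ 1.24

Pipe A: V = Q/A = 0.007056/0.01389 = 0.5079 m/s; Re = 6046; ε/D = 0.00481; Haaland → f = 0.04073; ΔP_A = f(L/D)(ρV²/2) = 1.315e+04 Pa.
Pipe B: V = Q/A = 0.007056/0.01287 = 0.5483 m/s; Re = 6283; ε/D = 0.018; Haaland → f = 0.0527; ΔP_B = f(L/D)(ρV²/2) = 1.065e+04 Pa.
ΔP_A/ΔP_B = 1.315e+04/1.065e+04 = 1.24.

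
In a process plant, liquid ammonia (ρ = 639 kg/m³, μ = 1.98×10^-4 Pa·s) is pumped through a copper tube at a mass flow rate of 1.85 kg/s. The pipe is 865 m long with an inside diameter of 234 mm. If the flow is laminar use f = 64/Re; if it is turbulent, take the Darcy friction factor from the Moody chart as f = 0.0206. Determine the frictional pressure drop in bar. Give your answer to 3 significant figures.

A = πD²/4 = π(0.234)²/4 = 0.04301 m²; mean velocity V = ṁ/(ρA) = 1.85/(639 · 0.04301) = 0.06732 m/s.
Reynolds number Re = ρVD/μ = 639 · 0.06732 · 0.234 / 0.000198 = 5.084e+04.
Re > 4000 → turbulent; use the Moody-chart value f = 0.0206.
Darcy-Weisbach: ΔP = f(L/D)(ρV²/2) = 0.0206·(865/0.234)·(639·0.06732²/2) = 0.0206·3697·1.448 = 110.3 Pa.
ΔP = 110.3 Pa = 0.00110 bar.

ΔP ≈ 0.00110 bar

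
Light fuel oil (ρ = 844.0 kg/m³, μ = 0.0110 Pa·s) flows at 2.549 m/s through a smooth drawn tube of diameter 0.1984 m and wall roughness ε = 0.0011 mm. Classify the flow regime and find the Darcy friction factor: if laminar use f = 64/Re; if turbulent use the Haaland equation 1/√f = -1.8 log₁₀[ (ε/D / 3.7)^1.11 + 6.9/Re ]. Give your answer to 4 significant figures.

f ≈ 0.02196

Re = ρVD/μ = 844·2.549·0.1984/0.011 = 3.88e+04.
Re > 4000 → turbulent. ε/D = 1.1e-06/0.1984 = 5.54e-06; Haaland: 1/√f = -1.8 log₁₀[3.43e-07 + 0.000178] = 6.749, so f = 0.02196.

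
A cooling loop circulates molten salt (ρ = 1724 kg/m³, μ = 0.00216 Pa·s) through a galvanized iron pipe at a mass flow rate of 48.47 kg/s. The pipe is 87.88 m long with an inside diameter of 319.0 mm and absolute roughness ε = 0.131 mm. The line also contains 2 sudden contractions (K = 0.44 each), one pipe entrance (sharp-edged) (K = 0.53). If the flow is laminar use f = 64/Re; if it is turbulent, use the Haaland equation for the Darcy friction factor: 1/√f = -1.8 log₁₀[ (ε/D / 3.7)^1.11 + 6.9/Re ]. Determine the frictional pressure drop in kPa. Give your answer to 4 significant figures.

ΔP ≈ 0.7380 kPa

A = πD²/4 = π(0.319)²/4 = 0.07992 m²; mean velocity V = ṁ/(ρA) = 48.47/(1724 · 0.07992) = 0.3518 m/s.
Reynolds number Re = ρVD/μ = 1724 · 0.3518 · 0.319 / 0.00216 = 8.957e+04.
Re > 4000 → turbulent. Relative roughness ε/D = 0.000131/0.319 = 0.000411. Haaland: 1/√f = -1.8 log₁₀[(0.000411/3.7)^1.11 + 6.9/8.957e+04] = -1.8 log₁₀[4.08e-05 + 7.7e-05] = 7.072, so f = 0.02.
Total minor-loss coefficient ΣK = 2·0.44 + 1·0.53 = 1.41.
ΔP = [f·L/D + ΣK]·(ρV²/2) = [0.02·87.88/0.319 + 1.41]·(1724·0.3518²/2) = [5.508 + 1.41]·106.7 = 738 Pa.
ΔP = 738 Pa = 0.7380 kPa.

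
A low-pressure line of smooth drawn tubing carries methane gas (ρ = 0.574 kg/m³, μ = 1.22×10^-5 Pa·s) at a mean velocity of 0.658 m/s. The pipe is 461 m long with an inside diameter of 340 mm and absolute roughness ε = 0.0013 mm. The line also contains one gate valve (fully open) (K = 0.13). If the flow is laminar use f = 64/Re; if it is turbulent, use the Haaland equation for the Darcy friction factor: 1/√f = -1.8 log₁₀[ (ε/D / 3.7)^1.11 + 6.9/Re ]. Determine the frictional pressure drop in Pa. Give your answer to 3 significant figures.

Reynolds number Re = ρVD/μ = 0.574 · 0.658 · 0.34 / 1.22e-05 = 1.053e+04.
Re > 4000 → turbulent. Relative roughness ε/D = 1.3e-06/0.34 = 3.82e-06. Haaland: 1/√f = -1.8 log₁₀[(3.82e-06/3.7)^1.11 + 6.9/1.053e+04] = -1.8 log₁₀[2.27e-07 + 0.000656] = 5.73, so f = 0.03046.
Total minor-loss coefficient ΣK = 1·0.13 = 0.13.
ΔP = [f·L/D + ΣK]·(ρV²/2) = [0.03046·461/0.34 + 0.13]·(0.574·0.658²/2) = [41.3 + 0.13]·0.1243 = 5.148 Pa.

ΔP ≈ 5.15 Pa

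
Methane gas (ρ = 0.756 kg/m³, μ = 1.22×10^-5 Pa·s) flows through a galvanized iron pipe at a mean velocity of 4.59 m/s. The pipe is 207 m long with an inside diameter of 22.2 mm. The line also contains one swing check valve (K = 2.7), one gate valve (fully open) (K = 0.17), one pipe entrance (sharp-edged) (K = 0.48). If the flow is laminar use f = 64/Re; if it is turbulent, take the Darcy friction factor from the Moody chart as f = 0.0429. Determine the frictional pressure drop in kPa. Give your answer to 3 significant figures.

Reynolds number Re = ρVD/μ = 0.756 · 4.59 · 0.0222 / 1.22e-05 = 6314.
Re > 4000 → turbulent; use the Moody-chart value f = 0.0429.
Total minor-loss coefficient ΣK = 1·2.7 + 1·0.17 + 1·0.48 = 3.35.
ΔP = [f·L/D + ΣK]·(ρV²/2) = [0.0429·207/0.0222 + 3.35]·(0.756·4.59²/2) = [400 + 3.35]·7.964 = 3212 Pa.
ΔP = 3212 Pa = 3.21 kPa.

ΔP ≈ 3.21 kPa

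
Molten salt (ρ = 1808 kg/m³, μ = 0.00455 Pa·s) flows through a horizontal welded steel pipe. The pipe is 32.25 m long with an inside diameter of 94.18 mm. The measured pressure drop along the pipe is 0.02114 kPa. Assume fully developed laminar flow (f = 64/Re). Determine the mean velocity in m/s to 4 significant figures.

V ≈ 0.03993 m/s

For laminar flow, f = 64/Re with Re = ρVD/μ, so Darcy-Weisbach reduces to ΔP = 32μLV/D². Solving for V: V = ΔP·D²/(32μL) = 21.14·(0.09418)²/(32·0.00455·32.25) = 0.03993 m/s.
Check: Re = ρVD/μ = 1808·0.03993·0.09418/0.00455 = 1494 < 2300, so the laminar assumption holds.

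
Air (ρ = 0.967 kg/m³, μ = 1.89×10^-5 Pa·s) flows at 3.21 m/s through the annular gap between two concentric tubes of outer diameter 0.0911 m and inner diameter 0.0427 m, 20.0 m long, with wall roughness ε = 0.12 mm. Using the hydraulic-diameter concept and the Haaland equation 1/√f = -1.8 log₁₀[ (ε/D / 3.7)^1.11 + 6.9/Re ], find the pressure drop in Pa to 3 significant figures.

ΔP ≈ 73.9 Pa

Hydraulic diameter D_h = 4A/P = D_o - D_i = 0.0911 - 0.0427 = 0.0484 m.
Re = ρVD_h/μ = 0.967·3.21·0.0484/1.89e-05 = 7949.
ε/D_h = 0.00012/0.0484 = 0.00248; Haaland gives 1/√f = -1.8 log₁₀[0.0003+0.000868] = 5.279, so f = 0.03589.
ΔP = f(L/D_h)(ρV²/2) = 0.03589·20/0.0484·4.982 = 73.88 Pa.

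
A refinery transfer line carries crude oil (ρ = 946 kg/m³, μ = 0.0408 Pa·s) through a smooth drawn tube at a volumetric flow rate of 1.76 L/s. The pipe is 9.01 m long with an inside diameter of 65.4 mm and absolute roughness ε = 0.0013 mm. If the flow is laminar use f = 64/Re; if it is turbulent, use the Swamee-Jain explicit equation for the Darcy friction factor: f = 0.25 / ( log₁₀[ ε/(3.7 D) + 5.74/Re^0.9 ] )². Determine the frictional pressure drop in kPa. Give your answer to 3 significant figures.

ΔP ≈ 1.44 kPa

Q = 1.76 L/s = 1.76/1000 = 0.00176 m³/s.
Cross-sectional area A = πD²/4 = π(0.0654)²/4 = 0.003359 m²; mean velocity V = Q/A = 0.00176/0.003359 = 0.5239 m/s.
Reynolds number Re = ρVD/μ = 946 · 0.5239 · 0.0654 / 0.0408 = 794.5.
Re < 2300 → laminar flow, so f = 64/Re = 64/794.5 = 0.08056 (the turbulent correlation is not needed).
Darcy-Weisbach: ΔP = f(L/D)(ρV²/2) = 0.08056·(9.01/0.0654)·(946·0.5239²/2) = 0.08056·137.8·129.8 = 1441 Pa.
ΔP = 1441 Pa = 1.44 kPa.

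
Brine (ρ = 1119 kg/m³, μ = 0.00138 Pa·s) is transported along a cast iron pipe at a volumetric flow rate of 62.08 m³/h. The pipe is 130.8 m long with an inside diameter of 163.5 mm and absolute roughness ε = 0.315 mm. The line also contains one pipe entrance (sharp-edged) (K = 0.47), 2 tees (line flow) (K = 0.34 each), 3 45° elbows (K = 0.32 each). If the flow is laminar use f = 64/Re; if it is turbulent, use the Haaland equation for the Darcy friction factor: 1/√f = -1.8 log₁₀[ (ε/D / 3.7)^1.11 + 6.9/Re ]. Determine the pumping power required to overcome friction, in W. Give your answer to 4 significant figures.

Q = 62.08 m³/h = 62.08/3600 = 0.01724 m³/s.
Cross-sectional area A = πD²/4 = π(0.1635)²/4 = 0.021 m²; mean velocity V = Q/A = 0.01724/0.021 = 0.8213 m/s.
Reynolds number Re = ρVD/μ = 1119 · 0.8213 · 0.1635 / 0.00138 = 1.089e+05.
Re > 4000 → turbulent. Relative roughness ε/D = 0.000315/0.1635 = 0.00193. Haaland: 1/√f = -1.8 log₁₀[(0.00193/3.7)^1.11 + 6.9/1.089e+05] = -1.8 log₁₀[0.000227 + 6.34e-05] = 6.368, so f = 0.02466.
Total minor-loss coefficient ΣK = 1·0.47 + 2·0.34 + 3·0.32 = 2.11.
ΔP = [f·L/D + ΣK]·(ρV²/2) = [0.02466·130.8/0.1635 + 2.11]·(1119·0.8213²/2) = [19.73 + 2.11]·377.4 = 8244 Pa.
Pumping power P = QΔP = 0.01724·8244 = 142.16 W = 142.2 W.

P ≈ 142.2 W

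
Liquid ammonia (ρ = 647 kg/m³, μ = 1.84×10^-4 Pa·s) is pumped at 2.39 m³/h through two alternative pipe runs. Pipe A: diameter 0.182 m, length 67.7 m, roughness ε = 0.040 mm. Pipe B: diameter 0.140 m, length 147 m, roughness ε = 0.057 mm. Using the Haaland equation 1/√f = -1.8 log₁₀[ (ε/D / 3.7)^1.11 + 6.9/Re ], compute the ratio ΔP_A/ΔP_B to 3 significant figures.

Pipe A: V = Q/A = 0.0006639/0.02602 = 0.02552 m/s; Re = 1.633e+04; ε/D = 0.00022; Haaland → f = 0.02744; ΔP_A = f(L/D)(ρV²/2) = 2.15 Pa.
Pipe B: V = Q/A = 0.0006639/0.01539 = 0.04313 m/s; Re = 2.123e+04; ε/D = 0.000407; Haaland → f = 0.02612; ΔP_B = f(L/D)(ρV²/2) = 16.5 Pa.
ΔP_A/ΔP_B = 2.15/16.5 = 0.130.

ΔP_A/ΔP_B ≈ 0.130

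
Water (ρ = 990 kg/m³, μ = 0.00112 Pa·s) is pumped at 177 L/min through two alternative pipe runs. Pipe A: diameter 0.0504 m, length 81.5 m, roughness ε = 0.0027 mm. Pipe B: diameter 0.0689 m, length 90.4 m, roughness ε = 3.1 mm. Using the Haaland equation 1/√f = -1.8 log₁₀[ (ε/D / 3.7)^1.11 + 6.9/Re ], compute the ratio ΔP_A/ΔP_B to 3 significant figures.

ΔP_A/ΔP_B ≈ 1.23

Pipe A: V = Q/A = 0.00295/0.001995 = 1.479 m/s; Re = 6.587e+04; ε/D = 5.36e-05; Haaland → f = 0.01966; ΔP_A = f(L/D)(ρV²/2) = 3.44e+04 Pa.
Pipe B: V = Q/A = 0.00295/0.003728 = 0.7912 m/s; Re = 4.819e+04; ε/D = 0.045; Haaland → f = 0.06884; ΔP_B = f(L/D)(ρV²/2) = 2.799e+04 Pa.
ΔP_A/ΔP_B = 3.44e+04/2.799e+04 = 1.23.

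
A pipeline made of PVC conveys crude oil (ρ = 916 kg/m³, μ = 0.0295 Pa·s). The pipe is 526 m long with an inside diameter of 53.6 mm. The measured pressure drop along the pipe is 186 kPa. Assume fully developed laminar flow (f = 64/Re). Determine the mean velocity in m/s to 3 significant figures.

V ≈ 1.08 m/s

For laminar flow, f = 64/Re with Re = ρVD/μ, so Darcy-Weisbach reduces to ΔP = 32μLV/D². Solving for V: V = ΔP·D²/(32μL) = 1.86e+05·(0.0536)²/(32·0.0295·526) = 1.076 m/s.
Check: Re = ρVD/μ = 916·1.076·0.0536/0.0295 = 1791 < 2300, so the laminar assumption holds.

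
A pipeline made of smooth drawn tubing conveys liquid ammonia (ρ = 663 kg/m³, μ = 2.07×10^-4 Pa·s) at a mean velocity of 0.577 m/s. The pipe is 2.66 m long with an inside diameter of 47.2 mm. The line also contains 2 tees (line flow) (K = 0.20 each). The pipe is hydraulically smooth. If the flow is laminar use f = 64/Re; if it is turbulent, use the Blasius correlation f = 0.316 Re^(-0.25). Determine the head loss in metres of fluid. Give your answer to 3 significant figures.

Reynolds number Re = ρVD/μ = 663 · 0.577 · 0.0472 / 0.000207 = 8.723e+04.
Re > 4000 → turbulent. Smooth-pipe (Blasius): f = 0.316 Re^(-0.25) = 0.316/(8.723e+04)^0.25 = 0.01839.
Total minor-loss coefficient ΣK = 2·0.2 = 0.4.
ΔP = [f·L/D + ΣK]·(ρV²/2) = [0.01839·2.66/0.0472 + 0.4]·(663·0.577²/2) = [1.036 + 0.4]·110.4 = 158.5 Pa.
Head loss h_f = ΔP/(ρg) = 158.5/(663·9.81) = 0.0244 m.

h_f ≈ 0.0244 m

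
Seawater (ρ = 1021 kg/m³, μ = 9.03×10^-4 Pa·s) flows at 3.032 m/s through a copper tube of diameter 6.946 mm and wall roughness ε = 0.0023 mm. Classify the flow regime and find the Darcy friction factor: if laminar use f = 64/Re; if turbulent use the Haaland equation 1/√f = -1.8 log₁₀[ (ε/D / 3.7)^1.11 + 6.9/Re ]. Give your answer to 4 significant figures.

f ≈ 0.02531

Re = ρVD/μ = 1021·3.032·0.006946/0.000903 = 2.381e+04.
Re > 4000 → turbulent. ε/D = 2.3e-06/0.006946 = 0.000331; Haaland: 1/√f = -1.8 log₁₀[3.21e-05 + 0.00029] = 6.286, so f = 0.02531.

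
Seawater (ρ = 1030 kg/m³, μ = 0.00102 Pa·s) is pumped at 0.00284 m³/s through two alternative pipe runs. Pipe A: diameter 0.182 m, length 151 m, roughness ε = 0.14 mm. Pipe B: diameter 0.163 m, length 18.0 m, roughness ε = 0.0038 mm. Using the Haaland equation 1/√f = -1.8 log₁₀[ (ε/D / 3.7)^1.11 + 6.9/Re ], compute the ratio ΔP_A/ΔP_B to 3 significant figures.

Pipe A: V = Q/A = 0.00284/0.02602 = 0.1092 m/s; Re = 2.006e+04; ε/D = 0.000769; Haaland → f = 0.02716; ΔP_A = f(L/D)(ρV²/2) = 138.3 Pa.
Pipe B: V = Q/A = 0.00284/0.02087 = 0.1361 m/s; Re = 2.24e+04; ε/D = 2.33e-05; Haaland → f = 0.02507; ΔP_B = f(L/D)(ρV²/2) = 26.4 Pa.
ΔP_A/ΔP_B = 138.3/26.4 = 5.24.

ΔP_A/ΔP_B ≈ 5.24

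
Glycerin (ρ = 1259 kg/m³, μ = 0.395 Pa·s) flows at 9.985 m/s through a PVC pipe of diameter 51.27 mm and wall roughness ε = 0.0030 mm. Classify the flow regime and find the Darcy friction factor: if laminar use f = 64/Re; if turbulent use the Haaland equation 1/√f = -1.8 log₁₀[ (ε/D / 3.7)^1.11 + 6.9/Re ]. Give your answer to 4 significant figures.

f ≈ 0.03922

Re = ρVD/μ = 1259·9.985·0.05127/0.395 = 1632.
Re < 2300 → laminar, so f = 64/Re = 0.03922 (roughness is irrelevant in laminar flow).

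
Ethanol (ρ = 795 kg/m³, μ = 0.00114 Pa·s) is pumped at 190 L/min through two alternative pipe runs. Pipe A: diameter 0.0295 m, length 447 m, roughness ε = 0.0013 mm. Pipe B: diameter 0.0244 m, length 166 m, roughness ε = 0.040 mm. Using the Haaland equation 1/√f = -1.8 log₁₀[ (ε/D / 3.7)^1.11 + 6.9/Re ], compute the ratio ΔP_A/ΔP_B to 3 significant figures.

Pipe A: V = Q/A = 0.003167/0.0006835 = 4.633 m/s; Re = 9.531e+04; ε/D = 4.41e-05; Haaland → f = 0.01818; ΔP_A = f(L/D)(ρV²/2) = 2.351e+06 Pa.
Pipe B: V = Q/A = 0.003167/0.0004676 = 6.772 m/s; Re = 1.152e+05; ε/D = 0.00164; Haaland → f = 0.02377; ΔP_B = f(L/D)(ρV²/2) = 2.949e+06 Pa.
ΔP_A/ΔP_B = 2.351e+06/2.949e+06 = 0.797.

ΔP_A/ΔP_B ≈ 0.797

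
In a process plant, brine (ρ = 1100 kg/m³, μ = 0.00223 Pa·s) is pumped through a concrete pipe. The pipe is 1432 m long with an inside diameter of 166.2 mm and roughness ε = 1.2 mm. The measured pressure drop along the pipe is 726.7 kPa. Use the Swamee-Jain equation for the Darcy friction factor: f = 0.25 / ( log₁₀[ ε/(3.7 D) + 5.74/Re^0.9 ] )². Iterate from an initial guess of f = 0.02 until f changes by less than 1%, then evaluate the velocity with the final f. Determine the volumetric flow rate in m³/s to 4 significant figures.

Q ≈ 0.04563 m³/s

Rearranging Darcy-Weisbach: V = √(2·ΔP·D/(f·L·ρ)). With ε/D = 0.0012/0.1662 = 0.00722, iterate starting from f = 0.02:
  f = 0.02 → V = √(2·7.267e+05·0.1662/(0.02·1432·1100)) = 2.769 m/s; Re = ρVD/μ = 2.27e+05; f → 0.03453
  f = 0.03453 → V = 2.107 m/s; Re = 1.728e+05; f → 0.03466
Converged (Δf/f < 1%). With the final f = 0.03466: V = √(2·7.267e+05·0.1662/(0.03466·1432·1100)) = 2.103 m/s.
Q = V·A = 2.103·(π/4·0.1662²) = 0.04563 m³/s = 0.04563 m³/s.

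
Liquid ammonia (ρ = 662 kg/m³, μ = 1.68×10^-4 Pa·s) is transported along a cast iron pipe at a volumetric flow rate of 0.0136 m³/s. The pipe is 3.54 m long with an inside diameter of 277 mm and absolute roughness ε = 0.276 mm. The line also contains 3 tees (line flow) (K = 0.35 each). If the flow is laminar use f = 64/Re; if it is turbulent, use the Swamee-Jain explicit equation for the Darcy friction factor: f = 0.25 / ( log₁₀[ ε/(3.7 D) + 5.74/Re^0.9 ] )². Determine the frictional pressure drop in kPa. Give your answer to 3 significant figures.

Cross-sectional area A = πD²/4 = π(0.277)²/4 = 0.06026 m²; mean velocity V = Q/A = 0.0136/0.06026 = 0.2257 m/s.
Reynolds number Re = ρVD/μ = 662 · 0.2257 · 0.277 / 0.000168 = 2.463e+05.
Re > 4000 → turbulent. Relative roughness ε/D = 0.000276/0.277 = 0.000996. Swamee-Jain: f = 0.25/(log₁₀[0.000996/3.7 + 5.74/2.463e+05^0.9])² = 0.25/(log₁₀[0.000269 + 8.06e-05])² = 0.25/(-3.456)² = 0.02093.
Total minor-loss coefficient ΣK = 3·0.35 = 1.05.
ΔP = [f·L/D + ΣK]·(ρV²/2) = [0.02093·3.54/0.277 + 1.05]·(662·0.2257²/2) = [0.2675 + 1.05]·16.86 = 22.21 Pa.
ΔP = 22.21 Pa = 0.0222 kPa.

ΔP ≈ 0.0222 kPa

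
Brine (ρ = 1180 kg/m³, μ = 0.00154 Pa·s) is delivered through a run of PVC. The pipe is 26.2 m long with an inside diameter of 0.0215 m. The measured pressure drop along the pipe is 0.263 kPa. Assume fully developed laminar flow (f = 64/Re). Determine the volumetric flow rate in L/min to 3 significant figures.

For laminar flow, f = 64/Re with Re = ρVD/μ, so Darcy-Weisbach reduces to ΔP = 32μLV/D². Solving for V: V = ΔP·D²/(32μL) = 263·(0.0215)²/(32·0.00154·26.2) = 0.09416 m/s.
Check: Re = ρVD/μ = 1180·0.09416·0.0215/0.00154 = 1551 < 2300, so the laminar assumption holds.
Q = V·A = 0.09416·(π/4·0.0215²) = 3.418e-05 m³/s = 2.05 L/min.

Q ≈ 2.05 L/min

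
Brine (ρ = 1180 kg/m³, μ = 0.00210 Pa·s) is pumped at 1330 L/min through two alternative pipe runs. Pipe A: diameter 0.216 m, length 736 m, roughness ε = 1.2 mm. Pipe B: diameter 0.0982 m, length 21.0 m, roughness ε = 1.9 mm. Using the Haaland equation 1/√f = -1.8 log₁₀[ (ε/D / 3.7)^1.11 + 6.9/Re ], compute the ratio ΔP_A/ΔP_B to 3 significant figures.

ΔP_A/ΔP_B ≈ 0.457

Pipe A: V = Q/A = 0.02217/0.03664 = 0.6049 m/s; Re = 7.342e+04; ε/D = 0.00556; Haaland → f = 0.0325; ΔP_A = f(L/D)(ρV²/2) = 2.391e+04 Pa.
Pipe B: V = Q/A = 0.02217/0.007574 = 2.927 m/s; Re = 1.615e+05; ε/D = 0.0193; Haaland → f = 0.04836; ΔP_B = f(L/D)(ρV²/2) = 5.227e+04 Pa.
ΔP_A/ΔP_B = 2.391e+04/5.227e+04 = 0.457.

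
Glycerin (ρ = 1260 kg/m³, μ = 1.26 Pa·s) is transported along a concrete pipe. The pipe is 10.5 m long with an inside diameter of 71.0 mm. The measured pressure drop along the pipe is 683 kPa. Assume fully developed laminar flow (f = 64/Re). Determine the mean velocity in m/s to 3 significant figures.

For laminar flow, f = 64/Re with Re = ρVD/μ, so Darcy-Weisbach reduces to ΔP = 32μLV/D². Solving for V: V = ΔP·D²/(32μL) = 6.83e+05·(0.071)²/(32·1.26·10.5) = 8.133 m/s.
Check: Re = ρVD/μ = 1260·8.133·0.071/1.26 = 577.4 < 2300, so the laminar assumption holds.

V ≈ 8.13 m/s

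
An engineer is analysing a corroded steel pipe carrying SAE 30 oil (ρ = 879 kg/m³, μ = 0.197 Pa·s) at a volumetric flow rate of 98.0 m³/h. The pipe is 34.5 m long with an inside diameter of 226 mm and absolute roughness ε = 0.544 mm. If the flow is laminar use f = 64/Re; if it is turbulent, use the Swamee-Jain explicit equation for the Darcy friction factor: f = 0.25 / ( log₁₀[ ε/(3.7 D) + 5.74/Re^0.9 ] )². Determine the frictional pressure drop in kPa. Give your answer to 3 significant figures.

Q = 98.0 m³/h = 98.0/3600 = 0.02722 m³/s.
Cross-sectional area A = πD²/4 = π(0.226)²/4 = 0.04011 m²; mean velocity V = Q/A = 0.02722/0.04011 = 0.6786 m/s.
Reynolds number Re = ρVD/μ = 879 · 0.6786 · 0.226 / 0.197 = 684.3.
Re < 2300 → laminar flow, so f = 64/Re = 64/684.3 = 0.09353 (the turbulent correlation is not needed).
Darcy-Weisbach: ΔP = f(L/D)(ρV²/2) = 0.09353·(34.5/0.226)·(879·0.6786²/2) = 0.09353·152.7·202.4 = 2890 Pa.
ΔP = 2890 Pa = 2.89 kPa.

ΔP ≈ 2.89 kPa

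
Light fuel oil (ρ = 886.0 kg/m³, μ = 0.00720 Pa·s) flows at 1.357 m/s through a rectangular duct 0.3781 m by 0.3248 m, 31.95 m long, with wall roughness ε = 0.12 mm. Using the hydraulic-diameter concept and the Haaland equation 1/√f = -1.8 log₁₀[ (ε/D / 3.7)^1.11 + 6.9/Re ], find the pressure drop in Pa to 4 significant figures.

Hydraulic diameter D_h = 4A/P = 4·(0.3781·0.3248)/(2·(0.3781+0.3248)) = 0.4912/1.406 = 0.3494 m.
Re = ρVD_h/μ = 886·1.357·0.3494/0.0072 = 5.835e+04.
ε/D_h = 0.00012/0.3494 = 0.000343; Haaland gives 1/√f = -1.8 log₁₀[3.34e-05+0.000118] = 6.874, so f = 0.02116.
ΔP = f(L/D_h)(ρV²/2) = 0.02116·31.95/0.3494·815.8 = 1578 Pa.

ΔP ≈ 1578 Pa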